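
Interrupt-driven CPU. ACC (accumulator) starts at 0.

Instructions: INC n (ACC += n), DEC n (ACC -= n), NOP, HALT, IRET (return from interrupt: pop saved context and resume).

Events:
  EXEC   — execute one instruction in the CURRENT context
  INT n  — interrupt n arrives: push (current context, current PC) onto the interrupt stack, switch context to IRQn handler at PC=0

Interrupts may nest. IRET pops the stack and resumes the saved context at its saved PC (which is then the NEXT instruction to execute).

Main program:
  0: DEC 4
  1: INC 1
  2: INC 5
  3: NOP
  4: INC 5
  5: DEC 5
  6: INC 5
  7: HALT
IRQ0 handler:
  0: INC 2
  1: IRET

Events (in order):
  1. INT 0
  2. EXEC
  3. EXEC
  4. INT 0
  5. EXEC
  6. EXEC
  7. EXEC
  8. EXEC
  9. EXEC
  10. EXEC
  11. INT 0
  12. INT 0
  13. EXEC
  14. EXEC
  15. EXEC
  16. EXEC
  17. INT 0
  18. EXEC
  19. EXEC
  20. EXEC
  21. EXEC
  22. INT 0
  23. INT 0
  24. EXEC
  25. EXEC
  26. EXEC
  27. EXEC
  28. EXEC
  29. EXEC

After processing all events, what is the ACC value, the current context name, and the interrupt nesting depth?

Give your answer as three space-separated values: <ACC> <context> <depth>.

Event 1 (INT 0): INT 0 arrives: push (MAIN, PC=0), enter IRQ0 at PC=0 (depth now 1)
Event 2 (EXEC): [IRQ0] PC=0: INC 2 -> ACC=2
Event 3 (EXEC): [IRQ0] PC=1: IRET -> resume MAIN at PC=0 (depth now 0)
Event 4 (INT 0): INT 0 arrives: push (MAIN, PC=0), enter IRQ0 at PC=0 (depth now 1)
Event 5 (EXEC): [IRQ0] PC=0: INC 2 -> ACC=4
Event 6 (EXEC): [IRQ0] PC=1: IRET -> resume MAIN at PC=0 (depth now 0)
Event 7 (EXEC): [MAIN] PC=0: DEC 4 -> ACC=0
Event 8 (EXEC): [MAIN] PC=1: INC 1 -> ACC=1
Event 9 (EXEC): [MAIN] PC=2: INC 5 -> ACC=6
Event 10 (EXEC): [MAIN] PC=3: NOP
Event 11 (INT 0): INT 0 arrives: push (MAIN, PC=4), enter IRQ0 at PC=0 (depth now 1)
Event 12 (INT 0): INT 0 arrives: push (IRQ0, PC=0), enter IRQ0 at PC=0 (depth now 2)
Event 13 (EXEC): [IRQ0] PC=0: INC 2 -> ACC=8
Event 14 (EXEC): [IRQ0] PC=1: IRET -> resume IRQ0 at PC=0 (depth now 1)
Event 15 (EXEC): [IRQ0] PC=0: INC 2 -> ACC=10
Event 16 (EXEC): [IRQ0] PC=1: IRET -> resume MAIN at PC=4 (depth now 0)
Event 17 (INT 0): INT 0 arrives: push (MAIN, PC=4), enter IRQ0 at PC=0 (depth now 1)
Event 18 (EXEC): [IRQ0] PC=0: INC 2 -> ACC=12
Event 19 (EXEC): [IRQ0] PC=1: IRET -> resume MAIN at PC=4 (depth now 0)
Event 20 (EXEC): [MAIN] PC=4: INC 5 -> ACC=17
Event 21 (EXEC): [MAIN] PC=5: DEC 5 -> ACC=12
Event 22 (INT 0): INT 0 arrives: push (MAIN, PC=6), enter IRQ0 at PC=0 (depth now 1)
Event 23 (INT 0): INT 0 arrives: push (IRQ0, PC=0), enter IRQ0 at PC=0 (depth now 2)
Event 24 (EXEC): [IRQ0] PC=0: INC 2 -> ACC=14
Event 25 (EXEC): [IRQ0] PC=1: IRET -> resume IRQ0 at PC=0 (depth now 1)
Event 26 (EXEC): [IRQ0] PC=0: INC 2 -> ACC=16
Event 27 (EXEC): [IRQ0] PC=1: IRET -> resume MAIN at PC=6 (depth now 0)
Event 28 (EXEC): [MAIN] PC=6: INC 5 -> ACC=21
Event 29 (EXEC): [MAIN] PC=7: HALT

Answer: 21 MAIN 0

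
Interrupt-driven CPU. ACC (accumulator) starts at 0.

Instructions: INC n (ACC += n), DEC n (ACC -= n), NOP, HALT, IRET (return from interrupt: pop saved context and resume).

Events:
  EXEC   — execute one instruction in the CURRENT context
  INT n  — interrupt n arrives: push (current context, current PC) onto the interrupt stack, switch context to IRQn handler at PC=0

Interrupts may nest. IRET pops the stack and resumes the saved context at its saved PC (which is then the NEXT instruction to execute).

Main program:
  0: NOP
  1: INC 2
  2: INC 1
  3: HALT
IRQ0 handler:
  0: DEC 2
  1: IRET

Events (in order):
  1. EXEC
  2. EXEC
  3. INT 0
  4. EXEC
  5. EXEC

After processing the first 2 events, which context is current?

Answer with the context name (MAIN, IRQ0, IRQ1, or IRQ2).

Event 1 (EXEC): [MAIN] PC=0: NOP
Event 2 (EXEC): [MAIN] PC=1: INC 2 -> ACC=2

Answer: MAIN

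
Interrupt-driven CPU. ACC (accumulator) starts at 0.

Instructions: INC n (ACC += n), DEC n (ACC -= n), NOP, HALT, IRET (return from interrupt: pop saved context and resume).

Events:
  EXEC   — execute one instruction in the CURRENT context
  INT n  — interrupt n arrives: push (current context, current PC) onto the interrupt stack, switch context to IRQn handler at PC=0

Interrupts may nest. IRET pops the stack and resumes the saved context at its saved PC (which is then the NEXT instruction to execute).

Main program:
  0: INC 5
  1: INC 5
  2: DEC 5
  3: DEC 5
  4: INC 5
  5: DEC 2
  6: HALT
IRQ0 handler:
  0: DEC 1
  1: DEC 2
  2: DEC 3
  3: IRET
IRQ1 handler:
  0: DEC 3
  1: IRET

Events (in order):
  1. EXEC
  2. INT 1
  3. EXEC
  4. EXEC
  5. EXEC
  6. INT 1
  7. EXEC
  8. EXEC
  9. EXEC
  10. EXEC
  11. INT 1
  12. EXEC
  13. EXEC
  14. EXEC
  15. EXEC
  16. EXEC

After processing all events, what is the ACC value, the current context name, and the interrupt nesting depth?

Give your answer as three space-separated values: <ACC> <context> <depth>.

Event 1 (EXEC): [MAIN] PC=0: INC 5 -> ACC=5
Event 2 (INT 1): INT 1 arrives: push (MAIN, PC=1), enter IRQ1 at PC=0 (depth now 1)
Event 3 (EXEC): [IRQ1] PC=0: DEC 3 -> ACC=2
Event 4 (EXEC): [IRQ1] PC=1: IRET -> resume MAIN at PC=1 (depth now 0)
Event 5 (EXEC): [MAIN] PC=1: INC 5 -> ACC=7
Event 6 (INT 1): INT 1 arrives: push (MAIN, PC=2), enter IRQ1 at PC=0 (depth now 1)
Event 7 (EXEC): [IRQ1] PC=0: DEC 3 -> ACC=4
Event 8 (EXEC): [IRQ1] PC=1: IRET -> resume MAIN at PC=2 (depth now 0)
Event 9 (EXEC): [MAIN] PC=2: DEC 5 -> ACC=-1
Event 10 (EXEC): [MAIN] PC=3: DEC 5 -> ACC=-6
Event 11 (INT 1): INT 1 arrives: push (MAIN, PC=4), enter IRQ1 at PC=0 (depth now 1)
Event 12 (EXEC): [IRQ1] PC=0: DEC 3 -> ACC=-9
Event 13 (EXEC): [IRQ1] PC=1: IRET -> resume MAIN at PC=4 (depth now 0)
Event 14 (EXEC): [MAIN] PC=4: INC 5 -> ACC=-4
Event 15 (EXEC): [MAIN] PC=5: DEC 2 -> ACC=-6
Event 16 (EXEC): [MAIN] PC=6: HALT

Answer: -6 MAIN 0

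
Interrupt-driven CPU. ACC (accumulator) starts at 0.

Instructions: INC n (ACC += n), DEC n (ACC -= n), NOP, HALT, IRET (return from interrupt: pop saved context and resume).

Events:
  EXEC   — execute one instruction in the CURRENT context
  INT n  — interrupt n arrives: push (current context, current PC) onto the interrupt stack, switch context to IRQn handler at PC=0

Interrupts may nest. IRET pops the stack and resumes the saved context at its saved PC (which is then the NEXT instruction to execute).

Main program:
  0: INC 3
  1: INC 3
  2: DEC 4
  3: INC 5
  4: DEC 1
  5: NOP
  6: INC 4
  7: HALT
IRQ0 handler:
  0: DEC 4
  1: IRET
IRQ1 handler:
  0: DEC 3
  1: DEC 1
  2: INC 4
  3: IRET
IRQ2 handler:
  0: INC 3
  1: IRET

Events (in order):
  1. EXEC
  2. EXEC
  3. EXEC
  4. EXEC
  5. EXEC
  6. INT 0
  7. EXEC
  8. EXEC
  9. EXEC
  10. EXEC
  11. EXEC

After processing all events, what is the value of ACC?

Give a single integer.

Event 1 (EXEC): [MAIN] PC=0: INC 3 -> ACC=3
Event 2 (EXEC): [MAIN] PC=1: INC 3 -> ACC=6
Event 3 (EXEC): [MAIN] PC=2: DEC 4 -> ACC=2
Event 4 (EXEC): [MAIN] PC=3: INC 5 -> ACC=7
Event 5 (EXEC): [MAIN] PC=4: DEC 1 -> ACC=6
Event 6 (INT 0): INT 0 arrives: push (MAIN, PC=5), enter IRQ0 at PC=0 (depth now 1)
Event 7 (EXEC): [IRQ0] PC=0: DEC 4 -> ACC=2
Event 8 (EXEC): [IRQ0] PC=1: IRET -> resume MAIN at PC=5 (depth now 0)
Event 9 (EXEC): [MAIN] PC=5: NOP
Event 10 (EXEC): [MAIN] PC=6: INC 4 -> ACC=6
Event 11 (EXEC): [MAIN] PC=7: HALT

Answer: 6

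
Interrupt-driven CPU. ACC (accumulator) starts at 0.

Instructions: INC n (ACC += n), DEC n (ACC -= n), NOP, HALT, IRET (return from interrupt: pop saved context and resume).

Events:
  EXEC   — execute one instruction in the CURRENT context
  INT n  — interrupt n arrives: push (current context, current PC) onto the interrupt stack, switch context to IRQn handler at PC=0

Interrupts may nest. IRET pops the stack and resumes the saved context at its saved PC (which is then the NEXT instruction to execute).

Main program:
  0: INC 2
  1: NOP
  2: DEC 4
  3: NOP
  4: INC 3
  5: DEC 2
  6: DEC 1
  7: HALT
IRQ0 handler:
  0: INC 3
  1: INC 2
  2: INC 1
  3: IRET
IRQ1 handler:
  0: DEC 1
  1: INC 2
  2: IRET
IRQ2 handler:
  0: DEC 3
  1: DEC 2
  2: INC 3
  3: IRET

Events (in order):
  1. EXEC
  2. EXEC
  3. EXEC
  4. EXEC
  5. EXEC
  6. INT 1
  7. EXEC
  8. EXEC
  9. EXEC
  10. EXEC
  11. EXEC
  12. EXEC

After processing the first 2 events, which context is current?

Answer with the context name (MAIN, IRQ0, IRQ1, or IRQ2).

Event 1 (EXEC): [MAIN] PC=0: INC 2 -> ACC=2
Event 2 (EXEC): [MAIN] PC=1: NOP

Answer: MAIN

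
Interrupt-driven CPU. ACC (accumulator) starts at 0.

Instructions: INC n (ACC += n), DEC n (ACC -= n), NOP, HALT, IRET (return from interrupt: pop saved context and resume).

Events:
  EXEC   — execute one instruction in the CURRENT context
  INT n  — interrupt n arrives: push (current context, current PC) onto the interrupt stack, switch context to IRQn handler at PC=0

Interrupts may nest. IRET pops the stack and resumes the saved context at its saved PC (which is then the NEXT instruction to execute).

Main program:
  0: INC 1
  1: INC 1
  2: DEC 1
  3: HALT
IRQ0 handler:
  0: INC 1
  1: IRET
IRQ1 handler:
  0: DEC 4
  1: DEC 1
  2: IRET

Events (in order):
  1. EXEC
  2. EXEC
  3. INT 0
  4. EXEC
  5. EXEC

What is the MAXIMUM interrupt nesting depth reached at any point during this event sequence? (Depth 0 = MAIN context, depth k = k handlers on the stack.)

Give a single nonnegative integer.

Answer: 1

Derivation:
Event 1 (EXEC): [MAIN] PC=0: INC 1 -> ACC=1 [depth=0]
Event 2 (EXEC): [MAIN] PC=1: INC 1 -> ACC=2 [depth=0]
Event 3 (INT 0): INT 0 arrives: push (MAIN, PC=2), enter IRQ0 at PC=0 (depth now 1) [depth=1]
Event 4 (EXEC): [IRQ0] PC=0: INC 1 -> ACC=3 [depth=1]
Event 5 (EXEC): [IRQ0] PC=1: IRET -> resume MAIN at PC=2 (depth now 0) [depth=0]
Max depth observed: 1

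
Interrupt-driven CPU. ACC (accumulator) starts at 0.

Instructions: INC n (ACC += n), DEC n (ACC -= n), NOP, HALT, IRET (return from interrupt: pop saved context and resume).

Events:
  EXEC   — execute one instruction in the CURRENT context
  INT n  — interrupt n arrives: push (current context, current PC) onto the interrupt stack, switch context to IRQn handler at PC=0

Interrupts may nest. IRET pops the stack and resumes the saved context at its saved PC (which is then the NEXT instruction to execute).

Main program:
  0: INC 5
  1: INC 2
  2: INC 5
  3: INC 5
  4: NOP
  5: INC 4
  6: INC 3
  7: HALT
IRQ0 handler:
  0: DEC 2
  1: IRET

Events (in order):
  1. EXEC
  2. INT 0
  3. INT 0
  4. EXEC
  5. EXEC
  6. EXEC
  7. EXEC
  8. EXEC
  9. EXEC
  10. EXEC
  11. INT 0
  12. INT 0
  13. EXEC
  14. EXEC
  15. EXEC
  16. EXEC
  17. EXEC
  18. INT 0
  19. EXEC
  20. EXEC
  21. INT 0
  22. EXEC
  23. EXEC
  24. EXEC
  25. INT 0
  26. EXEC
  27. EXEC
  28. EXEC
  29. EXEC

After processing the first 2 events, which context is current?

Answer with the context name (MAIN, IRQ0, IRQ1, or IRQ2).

Answer: IRQ0

Derivation:
Event 1 (EXEC): [MAIN] PC=0: INC 5 -> ACC=5
Event 2 (INT 0): INT 0 arrives: push (MAIN, PC=1), enter IRQ0 at PC=0 (depth now 1)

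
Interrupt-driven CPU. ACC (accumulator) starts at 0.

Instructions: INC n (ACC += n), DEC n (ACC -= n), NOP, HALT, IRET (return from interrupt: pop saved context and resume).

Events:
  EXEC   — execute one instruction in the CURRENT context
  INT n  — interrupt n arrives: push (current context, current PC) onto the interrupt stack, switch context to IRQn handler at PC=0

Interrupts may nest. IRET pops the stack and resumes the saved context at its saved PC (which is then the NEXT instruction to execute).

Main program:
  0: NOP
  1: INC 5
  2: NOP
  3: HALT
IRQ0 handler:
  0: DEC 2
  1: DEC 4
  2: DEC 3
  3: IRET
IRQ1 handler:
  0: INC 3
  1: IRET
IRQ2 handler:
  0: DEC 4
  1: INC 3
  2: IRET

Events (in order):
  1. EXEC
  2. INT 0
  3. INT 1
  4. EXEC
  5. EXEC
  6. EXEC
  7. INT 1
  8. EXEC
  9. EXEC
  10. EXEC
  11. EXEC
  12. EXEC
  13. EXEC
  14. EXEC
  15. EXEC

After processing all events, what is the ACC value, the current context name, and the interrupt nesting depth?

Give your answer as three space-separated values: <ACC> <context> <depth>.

Answer: 2 MAIN 0

Derivation:
Event 1 (EXEC): [MAIN] PC=0: NOP
Event 2 (INT 0): INT 0 arrives: push (MAIN, PC=1), enter IRQ0 at PC=0 (depth now 1)
Event 3 (INT 1): INT 1 arrives: push (IRQ0, PC=0), enter IRQ1 at PC=0 (depth now 2)
Event 4 (EXEC): [IRQ1] PC=0: INC 3 -> ACC=3
Event 5 (EXEC): [IRQ1] PC=1: IRET -> resume IRQ0 at PC=0 (depth now 1)
Event 6 (EXEC): [IRQ0] PC=0: DEC 2 -> ACC=1
Event 7 (INT 1): INT 1 arrives: push (IRQ0, PC=1), enter IRQ1 at PC=0 (depth now 2)
Event 8 (EXEC): [IRQ1] PC=0: INC 3 -> ACC=4
Event 9 (EXEC): [IRQ1] PC=1: IRET -> resume IRQ0 at PC=1 (depth now 1)
Event 10 (EXEC): [IRQ0] PC=1: DEC 4 -> ACC=0
Event 11 (EXEC): [IRQ0] PC=2: DEC 3 -> ACC=-3
Event 12 (EXEC): [IRQ0] PC=3: IRET -> resume MAIN at PC=1 (depth now 0)
Event 13 (EXEC): [MAIN] PC=1: INC 5 -> ACC=2
Event 14 (EXEC): [MAIN] PC=2: NOP
Event 15 (EXEC): [MAIN] PC=3: HALT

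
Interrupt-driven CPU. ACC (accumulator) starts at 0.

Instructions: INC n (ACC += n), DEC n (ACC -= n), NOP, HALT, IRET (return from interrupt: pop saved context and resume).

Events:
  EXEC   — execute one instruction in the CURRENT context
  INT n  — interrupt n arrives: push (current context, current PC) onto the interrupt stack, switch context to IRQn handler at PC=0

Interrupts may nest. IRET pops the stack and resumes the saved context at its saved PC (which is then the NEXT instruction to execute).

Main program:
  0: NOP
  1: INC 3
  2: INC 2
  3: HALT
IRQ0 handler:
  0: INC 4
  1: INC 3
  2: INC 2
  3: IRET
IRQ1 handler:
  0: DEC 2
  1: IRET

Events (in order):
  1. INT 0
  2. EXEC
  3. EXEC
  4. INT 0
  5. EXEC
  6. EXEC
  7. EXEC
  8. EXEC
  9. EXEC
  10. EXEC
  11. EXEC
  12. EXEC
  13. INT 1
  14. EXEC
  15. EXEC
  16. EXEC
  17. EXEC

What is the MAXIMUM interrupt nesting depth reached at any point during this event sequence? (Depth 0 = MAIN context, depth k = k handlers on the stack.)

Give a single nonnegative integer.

Answer: 2

Derivation:
Event 1 (INT 0): INT 0 arrives: push (MAIN, PC=0), enter IRQ0 at PC=0 (depth now 1) [depth=1]
Event 2 (EXEC): [IRQ0] PC=0: INC 4 -> ACC=4 [depth=1]
Event 3 (EXEC): [IRQ0] PC=1: INC 3 -> ACC=7 [depth=1]
Event 4 (INT 0): INT 0 arrives: push (IRQ0, PC=2), enter IRQ0 at PC=0 (depth now 2) [depth=2]
Event 5 (EXEC): [IRQ0] PC=0: INC 4 -> ACC=11 [depth=2]
Event 6 (EXEC): [IRQ0] PC=1: INC 3 -> ACC=14 [depth=2]
Event 7 (EXEC): [IRQ0] PC=2: INC 2 -> ACC=16 [depth=2]
Event 8 (EXEC): [IRQ0] PC=3: IRET -> resume IRQ0 at PC=2 (depth now 1) [depth=1]
Event 9 (EXEC): [IRQ0] PC=2: INC 2 -> ACC=18 [depth=1]
Event 10 (EXEC): [IRQ0] PC=3: IRET -> resume MAIN at PC=0 (depth now 0) [depth=0]
Event 11 (EXEC): [MAIN] PC=0: NOP [depth=0]
Event 12 (EXEC): [MAIN] PC=1: INC 3 -> ACC=21 [depth=0]
Event 13 (INT 1): INT 1 arrives: push (MAIN, PC=2), enter IRQ1 at PC=0 (depth now 1) [depth=1]
Event 14 (EXEC): [IRQ1] PC=0: DEC 2 -> ACC=19 [depth=1]
Event 15 (EXEC): [IRQ1] PC=1: IRET -> resume MAIN at PC=2 (depth now 0) [depth=0]
Event 16 (EXEC): [MAIN] PC=2: INC 2 -> ACC=21 [depth=0]
Event 17 (EXEC): [MAIN] PC=3: HALT [depth=0]
Max depth observed: 2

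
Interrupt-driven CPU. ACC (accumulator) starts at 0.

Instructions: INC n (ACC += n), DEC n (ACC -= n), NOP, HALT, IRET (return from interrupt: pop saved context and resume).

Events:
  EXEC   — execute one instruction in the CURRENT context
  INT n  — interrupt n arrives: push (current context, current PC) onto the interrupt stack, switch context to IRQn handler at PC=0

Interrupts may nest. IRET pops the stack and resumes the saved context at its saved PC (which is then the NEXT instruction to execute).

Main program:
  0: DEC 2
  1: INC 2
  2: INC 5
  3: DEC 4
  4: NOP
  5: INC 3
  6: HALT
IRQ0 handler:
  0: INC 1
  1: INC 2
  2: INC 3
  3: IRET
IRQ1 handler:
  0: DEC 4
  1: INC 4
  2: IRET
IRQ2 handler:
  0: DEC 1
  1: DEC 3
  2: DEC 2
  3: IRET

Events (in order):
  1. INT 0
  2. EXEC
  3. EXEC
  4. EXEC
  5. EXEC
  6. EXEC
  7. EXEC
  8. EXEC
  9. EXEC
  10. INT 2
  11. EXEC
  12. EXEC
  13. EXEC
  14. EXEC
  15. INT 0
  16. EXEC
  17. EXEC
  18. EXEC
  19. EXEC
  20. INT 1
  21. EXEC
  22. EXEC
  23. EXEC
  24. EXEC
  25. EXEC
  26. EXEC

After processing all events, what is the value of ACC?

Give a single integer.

Answer: 10

Derivation:
Event 1 (INT 0): INT 0 arrives: push (MAIN, PC=0), enter IRQ0 at PC=0 (depth now 1)
Event 2 (EXEC): [IRQ0] PC=0: INC 1 -> ACC=1
Event 3 (EXEC): [IRQ0] PC=1: INC 2 -> ACC=3
Event 4 (EXEC): [IRQ0] PC=2: INC 3 -> ACC=6
Event 5 (EXEC): [IRQ0] PC=3: IRET -> resume MAIN at PC=0 (depth now 0)
Event 6 (EXEC): [MAIN] PC=0: DEC 2 -> ACC=4
Event 7 (EXEC): [MAIN] PC=1: INC 2 -> ACC=6
Event 8 (EXEC): [MAIN] PC=2: INC 5 -> ACC=11
Event 9 (EXEC): [MAIN] PC=3: DEC 4 -> ACC=7
Event 10 (INT 2): INT 2 arrives: push (MAIN, PC=4), enter IRQ2 at PC=0 (depth now 1)
Event 11 (EXEC): [IRQ2] PC=0: DEC 1 -> ACC=6
Event 12 (EXEC): [IRQ2] PC=1: DEC 3 -> ACC=3
Event 13 (EXEC): [IRQ2] PC=2: DEC 2 -> ACC=1
Event 14 (EXEC): [IRQ2] PC=3: IRET -> resume MAIN at PC=4 (depth now 0)
Event 15 (INT 0): INT 0 arrives: push (MAIN, PC=4), enter IRQ0 at PC=0 (depth now 1)
Event 16 (EXEC): [IRQ0] PC=0: INC 1 -> ACC=2
Event 17 (EXEC): [IRQ0] PC=1: INC 2 -> ACC=4
Event 18 (EXEC): [IRQ0] PC=2: INC 3 -> ACC=7
Event 19 (EXEC): [IRQ0] PC=3: IRET -> resume MAIN at PC=4 (depth now 0)
Event 20 (INT 1): INT 1 arrives: push (MAIN, PC=4), enter IRQ1 at PC=0 (depth now 1)
Event 21 (EXEC): [IRQ1] PC=0: DEC 4 -> ACC=3
Event 22 (EXEC): [IRQ1] PC=1: INC 4 -> ACC=7
Event 23 (EXEC): [IRQ1] PC=2: IRET -> resume MAIN at PC=4 (depth now 0)
Event 24 (EXEC): [MAIN] PC=4: NOP
Event 25 (EXEC): [MAIN] PC=5: INC 3 -> ACC=10
Event 26 (EXEC): [MAIN] PC=6: HALT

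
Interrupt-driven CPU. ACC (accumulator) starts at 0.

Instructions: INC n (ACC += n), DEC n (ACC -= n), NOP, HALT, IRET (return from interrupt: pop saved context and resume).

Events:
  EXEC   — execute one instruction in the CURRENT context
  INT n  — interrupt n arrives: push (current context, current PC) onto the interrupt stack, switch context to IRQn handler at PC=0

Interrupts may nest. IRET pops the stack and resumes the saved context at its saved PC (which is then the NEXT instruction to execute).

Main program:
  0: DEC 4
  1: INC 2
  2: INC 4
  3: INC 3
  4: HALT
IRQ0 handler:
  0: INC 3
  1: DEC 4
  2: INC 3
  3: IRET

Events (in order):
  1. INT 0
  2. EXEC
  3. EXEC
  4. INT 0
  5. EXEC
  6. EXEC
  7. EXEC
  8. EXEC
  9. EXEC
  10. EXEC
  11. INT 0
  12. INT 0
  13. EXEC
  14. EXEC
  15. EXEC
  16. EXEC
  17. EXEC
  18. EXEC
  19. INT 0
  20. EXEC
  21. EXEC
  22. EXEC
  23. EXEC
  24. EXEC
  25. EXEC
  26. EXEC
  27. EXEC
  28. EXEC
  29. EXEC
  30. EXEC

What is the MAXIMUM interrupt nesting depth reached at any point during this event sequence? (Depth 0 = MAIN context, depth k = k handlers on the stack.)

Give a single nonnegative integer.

Answer: 2

Derivation:
Event 1 (INT 0): INT 0 arrives: push (MAIN, PC=0), enter IRQ0 at PC=0 (depth now 1) [depth=1]
Event 2 (EXEC): [IRQ0] PC=0: INC 3 -> ACC=3 [depth=1]
Event 3 (EXEC): [IRQ0] PC=1: DEC 4 -> ACC=-1 [depth=1]
Event 4 (INT 0): INT 0 arrives: push (IRQ0, PC=2), enter IRQ0 at PC=0 (depth now 2) [depth=2]
Event 5 (EXEC): [IRQ0] PC=0: INC 3 -> ACC=2 [depth=2]
Event 6 (EXEC): [IRQ0] PC=1: DEC 4 -> ACC=-2 [depth=2]
Event 7 (EXEC): [IRQ0] PC=2: INC 3 -> ACC=1 [depth=2]
Event 8 (EXEC): [IRQ0] PC=3: IRET -> resume IRQ0 at PC=2 (depth now 1) [depth=1]
Event 9 (EXEC): [IRQ0] PC=2: INC 3 -> ACC=4 [depth=1]
Event 10 (EXEC): [IRQ0] PC=3: IRET -> resume MAIN at PC=0 (depth now 0) [depth=0]
Event 11 (INT 0): INT 0 arrives: push (MAIN, PC=0), enter IRQ0 at PC=0 (depth now 1) [depth=1]
Event 12 (INT 0): INT 0 arrives: push (IRQ0, PC=0), enter IRQ0 at PC=0 (depth now 2) [depth=2]
Event 13 (EXEC): [IRQ0] PC=0: INC 3 -> ACC=7 [depth=2]
Event 14 (EXEC): [IRQ0] PC=1: DEC 4 -> ACC=3 [depth=2]
Event 15 (EXEC): [IRQ0] PC=2: INC 3 -> ACC=6 [depth=2]
Event 16 (EXEC): [IRQ0] PC=3: IRET -> resume IRQ0 at PC=0 (depth now 1) [depth=1]
Event 17 (EXEC): [IRQ0] PC=0: INC 3 -> ACC=9 [depth=1]
Event 18 (EXEC): [IRQ0] PC=1: DEC 4 -> ACC=5 [depth=1]
Event 19 (INT 0): INT 0 arrives: push (IRQ0, PC=2), enter IRQ0 at PC=0 (depth now 2) [depth=2]
Event 20 (EXEC): [IRQ0] PC=0: INC 3 -> ACC=8 [depth=2]
Event 21 (EXEC): [IRQ0] PC=1: DEC 4 -> ACC=4 [depth=2]
Event 22 (EXEC): [IRQ0] PC=2: INC 3 -> ACC=7 [depth=2]
Event 23 (EXEC): [IRQ0] PC=3: IRET -> resume IRQ0 at PC=2 (depth now 1) [depth=1]
Event 24 (EXEC): [IRQ0] PC=2: INC 3 -> ACC=10 [depth=1]
Event 25 (EXEC): [IRQ0] PC=3: IRET -> resume MAIN at PC=0 (depth now 0) [depth=0]
Event 26 (EXEC): [MAIN] PC=0: DEC 4 -> ACC=6 [depth=0]
Event 27 (EXEC): [MAIN] PC=1: INC 2 -> ACC=8 [depth=0]
Event 28 (EXEC): [MAIN] PC=2: INC 4 -> ACC=12 [depth=0]
Event 29 (EXEC): [MAIN] PC=3: INC 3 -> ACC=15 [depth=0]
Event 30 (EXEC): [MAIN] PC=4: HALT [depth=0]
Max depth observed: 2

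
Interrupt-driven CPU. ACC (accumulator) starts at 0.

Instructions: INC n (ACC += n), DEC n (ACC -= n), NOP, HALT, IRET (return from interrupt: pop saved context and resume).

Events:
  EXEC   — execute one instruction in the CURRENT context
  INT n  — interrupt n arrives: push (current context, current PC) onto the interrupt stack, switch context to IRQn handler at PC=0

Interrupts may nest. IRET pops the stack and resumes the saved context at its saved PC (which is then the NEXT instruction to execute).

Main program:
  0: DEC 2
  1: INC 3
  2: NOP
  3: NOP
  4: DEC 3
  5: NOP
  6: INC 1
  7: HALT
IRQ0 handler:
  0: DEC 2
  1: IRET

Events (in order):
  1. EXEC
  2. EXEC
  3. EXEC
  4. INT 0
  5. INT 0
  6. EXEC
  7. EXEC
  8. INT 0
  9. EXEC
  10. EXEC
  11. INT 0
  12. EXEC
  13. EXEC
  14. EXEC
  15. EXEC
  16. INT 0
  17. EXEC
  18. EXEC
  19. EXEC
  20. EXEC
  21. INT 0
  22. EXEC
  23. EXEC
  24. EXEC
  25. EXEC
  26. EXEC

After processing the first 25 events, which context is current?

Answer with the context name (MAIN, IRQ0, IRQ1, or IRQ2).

Event 1 (EXEC): [MAIN] PC=0: DEC 2 -> ACC=-2
Event 2 (EXEC): [MAIN] PC=1: INC 3 -> ACC=1
Event 3 (EXEC): [MAIN] PC=2: NOP
Event 4 (INT 0): INT 0 arrives: push (MAIN, PC=3), enter IRQ0 at PC=0 (depth now 1)
Event 5 (INT 0): INT 0 arrives: push (IRQ0, PC=0), enter IRQ0 at PC=0 (depth now 2)
Event 6 (EXEC): [IRQ0] PC=0: DEC 2 -> ACC=-1
Event 7 (EXEC): [IRQ0] PC=1: IRET -> resume IRQ0 at PC=0 (depth now 1)
Event 8 (INT 0): INT 0 arrives: push (IRQ0, PC=0), enter IRQ0 at PC=0 (depth now 2)
Event 9 (EXEC): [IRQ0] PC=0: DEC 2 -> ACC=-3
Event 10 (EXEC): [IRQ0] PC=1: IRET -> resume IRQ0 at PC=0 (depth now 1)
Event 11 (INT 0): INT 0 arrives: push (IRQ0, PC=0), enter IRQ0 at PC=0 (depth now 2)
Event 12 (EXEC): [IRQ0] PC=0: DEC 2 -> ACC=-5
Event 13 (EXEC): [IRQ0] PC=1: IRET -> resume IRQ0 at PC=0 (depth now 1)
Event 14 (EXEC): [IRQ0] PC=0: DEC 2 -> ACC=-7
Event 15 (EXEC): [IRQ0] PC=1: IRET -> resume MAIN at PC=3 (depth now 0)
Event 16 (INT 0): INT 0 arrives: push (MAIN, PC=3), enter IRQ0 at PC=0 (depth now 1)
Event 17 (EXEC): [IRQ0] PC=0: DEC 2 -> ACC=-9
Event 18 (EXEC): [IRQ0] PC=1: IRET -> resume MAIN at PC=3 (depth now 0)
Event 19 (EXEC): [MAIN] PC=3: NOP
Event 20 (EXEC): [MAIN] PC=4: DEC 3 -> ACC=-12
Event 21 (INT 0): INT 0 arrives: push (MAIN, PC=5), enter IRQ0 at PC=0 (depth now 1)
Event 22 (EXEC): [IRQ0] PC=0: DEC 2 -> ACC=-14
Event 23 (EXEC): [IRQ0] PC=1: IRET -> resume MAIN at PC=5 (depth now 0)
Event 24 (EXEC): [MAIN] PC=5: NOP
Event 25 (EXEC): [MAIN] PC=6: INC 1 -> ACC=-13

Answer: MAIN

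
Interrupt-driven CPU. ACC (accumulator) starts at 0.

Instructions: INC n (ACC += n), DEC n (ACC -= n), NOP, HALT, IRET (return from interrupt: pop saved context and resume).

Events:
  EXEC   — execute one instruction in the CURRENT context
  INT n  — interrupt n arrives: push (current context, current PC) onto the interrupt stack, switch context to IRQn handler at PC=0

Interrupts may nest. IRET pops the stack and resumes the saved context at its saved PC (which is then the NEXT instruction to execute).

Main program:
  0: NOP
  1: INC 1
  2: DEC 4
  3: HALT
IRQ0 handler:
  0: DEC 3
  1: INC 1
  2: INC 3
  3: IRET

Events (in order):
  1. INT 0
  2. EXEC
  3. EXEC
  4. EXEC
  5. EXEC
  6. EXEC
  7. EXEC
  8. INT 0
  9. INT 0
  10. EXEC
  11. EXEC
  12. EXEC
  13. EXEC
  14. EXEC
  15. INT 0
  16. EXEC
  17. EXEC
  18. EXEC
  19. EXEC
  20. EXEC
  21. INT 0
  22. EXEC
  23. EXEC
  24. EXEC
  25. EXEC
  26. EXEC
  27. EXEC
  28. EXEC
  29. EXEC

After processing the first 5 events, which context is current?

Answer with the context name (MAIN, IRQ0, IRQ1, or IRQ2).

Event 1 (INT 0): INT 0 arrives: push (MAIN, PC=0), enter IRQ0 at PC=0 (depth now 1)
Event 2 (EXEC): [IRQ0] PC=0: DEC 3 -> ACC=-3
Event 3 (EXEC): [IRQ0] PC=1: INC 1 -> ACC=-2
Event 4 (EXEC): [IRQ0] PC=2: INC 3 -> ACC=1
Event 5 (EXEC): [IRQ0] PC=3: IRET -> resume MAIN at PC=0 (depth now 0)

Answer: MAIN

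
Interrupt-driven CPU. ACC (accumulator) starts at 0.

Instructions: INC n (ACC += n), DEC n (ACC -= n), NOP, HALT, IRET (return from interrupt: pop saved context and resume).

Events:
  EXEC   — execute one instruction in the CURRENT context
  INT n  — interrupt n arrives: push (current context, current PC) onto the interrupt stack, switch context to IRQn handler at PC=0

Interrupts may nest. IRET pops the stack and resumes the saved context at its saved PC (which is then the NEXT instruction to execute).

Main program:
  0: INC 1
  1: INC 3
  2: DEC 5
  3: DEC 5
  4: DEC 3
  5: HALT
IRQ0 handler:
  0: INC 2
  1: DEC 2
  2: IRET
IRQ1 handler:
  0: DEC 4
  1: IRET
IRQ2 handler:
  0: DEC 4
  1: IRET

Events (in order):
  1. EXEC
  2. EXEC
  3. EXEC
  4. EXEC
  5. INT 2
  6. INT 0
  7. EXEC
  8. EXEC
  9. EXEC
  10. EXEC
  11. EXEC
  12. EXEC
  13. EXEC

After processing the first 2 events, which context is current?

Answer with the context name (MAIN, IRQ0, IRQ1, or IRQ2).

Event 1 (EXEC): [MAIN] PC=0: INC 1 -> ACC=1
Event 2 (EXEC): [MAIN] PC=1: INC 3 -> ACC=4

Answer: MAIN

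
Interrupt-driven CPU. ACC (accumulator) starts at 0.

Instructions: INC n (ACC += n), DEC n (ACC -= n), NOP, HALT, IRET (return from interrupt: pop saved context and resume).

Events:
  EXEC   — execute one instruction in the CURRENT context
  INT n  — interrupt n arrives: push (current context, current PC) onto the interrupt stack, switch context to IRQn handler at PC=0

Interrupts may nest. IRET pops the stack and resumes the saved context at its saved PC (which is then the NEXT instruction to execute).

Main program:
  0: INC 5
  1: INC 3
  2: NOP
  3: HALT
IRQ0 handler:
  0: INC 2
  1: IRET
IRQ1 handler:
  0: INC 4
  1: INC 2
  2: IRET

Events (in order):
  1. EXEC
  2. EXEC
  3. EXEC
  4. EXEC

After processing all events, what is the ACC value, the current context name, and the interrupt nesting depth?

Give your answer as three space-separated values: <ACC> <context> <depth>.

Event 1 (EXEC): [MAIN] PC=0: INC 5 -> ACC=5
Event 2 (EXEC): [MAIN] PC=1: INC 3 -> ACC=8
Event 3 (EXEC): [MAIN] PC=2: NOP
Event 4 (EXEC): [MAIN] PC=3: HALT

Answer: 8 MAIN 0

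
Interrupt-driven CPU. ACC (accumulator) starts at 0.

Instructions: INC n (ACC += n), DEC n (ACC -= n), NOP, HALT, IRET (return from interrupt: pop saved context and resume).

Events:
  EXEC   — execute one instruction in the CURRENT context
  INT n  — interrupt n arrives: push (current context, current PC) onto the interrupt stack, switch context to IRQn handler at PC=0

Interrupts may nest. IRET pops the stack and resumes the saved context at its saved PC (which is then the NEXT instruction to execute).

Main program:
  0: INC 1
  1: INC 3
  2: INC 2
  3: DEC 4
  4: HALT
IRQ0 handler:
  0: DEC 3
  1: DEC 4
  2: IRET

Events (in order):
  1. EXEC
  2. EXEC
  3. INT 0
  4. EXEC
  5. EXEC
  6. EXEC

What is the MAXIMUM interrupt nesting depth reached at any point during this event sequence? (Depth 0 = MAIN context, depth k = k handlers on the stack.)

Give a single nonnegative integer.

Answer: 1

Derivation:
Event 1 (EXEC): [MAIN] PC=0: INC 1 -> ACC=1 [depth=0]
Event 2 (EXEC): [MAIN] PC=1: INC 3 -> ACC=4 [depth=0]
Event 3 (INT 0): INT 0 arrives: push (MAIN, PC=2), enter IRQ0 at PC=0 (depth now 1) [depth=1]
Event 4 (EXEC): [IRQ0] PC=0: DEC 3 -> ACC=1 [depth=1]
Event 5 (EXEC): [IRQ0] PC=1: DEC 4 -> ACC=-3 [depth=1]
Event 6 (EXEC): [IRQ0] PC=2: IRET -> resume MAIN at PC=2 (depth now 0) [depth=0]
Max depth observed: 1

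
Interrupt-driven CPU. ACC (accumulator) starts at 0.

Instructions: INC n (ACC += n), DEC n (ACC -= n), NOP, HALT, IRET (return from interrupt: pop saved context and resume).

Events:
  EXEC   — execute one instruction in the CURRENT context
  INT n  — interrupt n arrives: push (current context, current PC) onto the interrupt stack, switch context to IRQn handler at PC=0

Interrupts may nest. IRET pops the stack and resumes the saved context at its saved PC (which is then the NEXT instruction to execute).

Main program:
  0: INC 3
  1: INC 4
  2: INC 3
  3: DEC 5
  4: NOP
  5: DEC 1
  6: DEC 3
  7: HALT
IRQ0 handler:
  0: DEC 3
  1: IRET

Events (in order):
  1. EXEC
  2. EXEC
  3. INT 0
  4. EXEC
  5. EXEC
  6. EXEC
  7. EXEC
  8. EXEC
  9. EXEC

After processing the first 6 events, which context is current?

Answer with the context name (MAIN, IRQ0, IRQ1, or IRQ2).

Answer: MAIN

Derivation:
Event 1 (EXEC): [MAIN] PC=0: INC 3 -> ACC=3
Event 2 (EXEC): [MAIN] PC=1: INC 4 -> ACC=7
Event 3 (INT 0): INT 0 arrives: push (MAIN, PC=2), enter IRQ0 at PC=0 (depth now 1)
Event 4 (EXEC): [IRQ0] PC=0: DEC 3 -> ACC=4
Event 5 (EXEC): [IRQ0] PC=1: IRET -> resume MAIN at PC=2 (depth now 0)
Event 6 (EXEC): [MAIN] PC=2: INC 3 -> ACC=7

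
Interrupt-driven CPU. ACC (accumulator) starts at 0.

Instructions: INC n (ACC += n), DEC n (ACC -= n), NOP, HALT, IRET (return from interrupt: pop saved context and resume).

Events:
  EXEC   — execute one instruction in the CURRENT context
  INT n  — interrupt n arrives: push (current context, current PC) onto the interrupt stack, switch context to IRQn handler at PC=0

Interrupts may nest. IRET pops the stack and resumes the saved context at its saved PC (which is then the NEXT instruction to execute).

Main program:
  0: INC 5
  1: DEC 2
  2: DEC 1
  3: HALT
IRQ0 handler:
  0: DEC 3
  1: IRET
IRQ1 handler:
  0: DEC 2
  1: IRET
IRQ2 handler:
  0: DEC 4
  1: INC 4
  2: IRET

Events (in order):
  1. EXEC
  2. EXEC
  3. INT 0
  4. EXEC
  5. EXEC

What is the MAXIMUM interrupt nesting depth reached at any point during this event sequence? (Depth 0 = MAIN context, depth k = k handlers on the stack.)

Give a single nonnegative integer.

Answer: 1

Derivation:
Event 1 (EXEC): [MAIN] PC=0: INC 5 -> ACC=5 [depth=0]
Event 2 (EXEC): [MAIN] PC=1: DEC 2 -> ACC=3 [depth=0]
Event 3 (INT 0): INT 0 arrives: push (MAIN, PC=2), enter IRQ0 at PC=0 (depth now 1) [depth=1]
Event 4 (EXEC): [IRQ0] PC=0: DEC 3 -> ACC=0 [depth=1]
Event 5 (EXEC): [IRQ0] PC=1: IRET -> resume MAIN at PC=2 (depth now 0) [depth=0]
Max depth observed: 1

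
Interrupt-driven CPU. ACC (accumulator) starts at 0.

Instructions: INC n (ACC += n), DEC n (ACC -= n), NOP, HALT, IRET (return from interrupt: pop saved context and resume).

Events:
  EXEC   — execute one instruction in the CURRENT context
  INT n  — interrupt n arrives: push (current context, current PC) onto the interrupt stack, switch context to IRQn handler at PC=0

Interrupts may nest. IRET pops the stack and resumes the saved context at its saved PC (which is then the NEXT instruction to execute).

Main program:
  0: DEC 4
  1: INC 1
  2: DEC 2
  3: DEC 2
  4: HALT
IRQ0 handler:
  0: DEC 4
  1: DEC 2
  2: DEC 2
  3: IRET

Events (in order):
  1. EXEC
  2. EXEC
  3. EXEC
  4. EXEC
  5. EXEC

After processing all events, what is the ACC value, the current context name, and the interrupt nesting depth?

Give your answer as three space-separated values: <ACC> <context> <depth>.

Event 1 (EXEC): [MAIN] PC=0: DEC 4 -> ACC=-4
Event 2 (EXEC): [MAIN] PC=1: INC 1 -> ACC=-3
Event 3 (EXEC): [MAIN] PC=2: DEC 2 -> ACC=-5
Event 4 (EXEC): [MAIN] PC=3: DEC 2 -> ACC=-7
Event 5 (EXEC): [MAIN] PC=4: HALT

Answer: -7 MAIN 0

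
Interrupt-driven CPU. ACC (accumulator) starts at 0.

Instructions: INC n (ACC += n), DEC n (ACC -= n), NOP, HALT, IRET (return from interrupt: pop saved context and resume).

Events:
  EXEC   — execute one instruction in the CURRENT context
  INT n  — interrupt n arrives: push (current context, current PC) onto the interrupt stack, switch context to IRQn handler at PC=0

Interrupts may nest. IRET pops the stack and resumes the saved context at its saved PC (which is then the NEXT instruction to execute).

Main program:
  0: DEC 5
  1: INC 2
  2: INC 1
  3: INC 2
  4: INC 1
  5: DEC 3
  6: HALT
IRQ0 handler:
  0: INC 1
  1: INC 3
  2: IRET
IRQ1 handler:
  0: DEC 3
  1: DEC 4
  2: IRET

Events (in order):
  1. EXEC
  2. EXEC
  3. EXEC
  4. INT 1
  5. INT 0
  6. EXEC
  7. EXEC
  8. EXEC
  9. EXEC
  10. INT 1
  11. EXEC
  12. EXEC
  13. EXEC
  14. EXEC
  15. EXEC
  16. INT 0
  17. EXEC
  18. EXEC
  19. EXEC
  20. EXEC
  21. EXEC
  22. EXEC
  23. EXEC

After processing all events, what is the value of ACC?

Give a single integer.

Event 1 (EXEC): [MAIN] PC=0: DEC 5 -> ACC=-5
Event 2 (EXEC): [MAIN] PC=1: INC 2 -> ACC=-3
Event 3 (EXEC): [MAIN] PC=2: INC 1 -> ACC=-2
Event 4 (INT 1): INT 1 arrives: push (MAIN, PC=3), enter IRQ1 at PC=0 (depth now 1)
Event 5 (INT 0): INT 0 arrives: push (IRQ1, PC=0), enter IRQ0 at PC=0 (depth now 2)
Event 6 (EXEC): [IRQ0] PC=0: INC 1 -> ACC=-1
Event 7 (EXEC): [IRQ0] PC=1: INC 3 -> ACC=2
Event 8 (EXEC): [IRQ0] PC=2: IRET -> resume IRQ1 at PC=0 (depth now 1)
Event 9 (EXEC): [IRQ1] PC=0: DEC 3 -> ACC=-1
Event 10 (INT 1): INT 1 arrives: push (IRQ1, PC=1), enter IRQ1 at PC=0 (depth now 2)
Event 11 (EXEC): [IRQ1] PC=0: DEC 3 -> ACC=-4
Event 12 (EXEC): [IRQ1] PC=1: DEC 4 -> ACC=-8
Event 13 (EXEC): [IRQ1] PC=2: IRET -> resume IRQ1 at PC=1 (depth now 1)
Event 14 (EXEC): [IRQ1] PC=1: DEC 4 -> ACC=-12
Event 15 (EXEC): [IRQ1] PC=2: IRET -> resume MAIN at PC=3 (depth now 0)
Event 16 (INT 0): INT 0 arrives: push (MAIN, PC=3), enter IRQ0 at PC=0 (depth now 1)
Event 17 (EXEC): [IRQ0] PC=0: INC 1 -> ACC=-11
Event 18 (EXEC): [IRQ0] PC=1: INC 3 -> ACC=-8
Event 19 (EXEC): [IRQ0] PC=2: IRET -> resume MAIN at PC=3 (depth now 0)
Event 20 (EXEC): [MAIN] PC=3: INC 2 -> ACC=-6
Event 21 (EXEC): [MAIN] PC=4: INC 1 -> ACC=-5
Event 22 (EXEC): [MAIN] PC=5: DEC 3 -> ACC=-8
Event 23 (EXEC): [MAIN] PC=6: HALT

Answer: -8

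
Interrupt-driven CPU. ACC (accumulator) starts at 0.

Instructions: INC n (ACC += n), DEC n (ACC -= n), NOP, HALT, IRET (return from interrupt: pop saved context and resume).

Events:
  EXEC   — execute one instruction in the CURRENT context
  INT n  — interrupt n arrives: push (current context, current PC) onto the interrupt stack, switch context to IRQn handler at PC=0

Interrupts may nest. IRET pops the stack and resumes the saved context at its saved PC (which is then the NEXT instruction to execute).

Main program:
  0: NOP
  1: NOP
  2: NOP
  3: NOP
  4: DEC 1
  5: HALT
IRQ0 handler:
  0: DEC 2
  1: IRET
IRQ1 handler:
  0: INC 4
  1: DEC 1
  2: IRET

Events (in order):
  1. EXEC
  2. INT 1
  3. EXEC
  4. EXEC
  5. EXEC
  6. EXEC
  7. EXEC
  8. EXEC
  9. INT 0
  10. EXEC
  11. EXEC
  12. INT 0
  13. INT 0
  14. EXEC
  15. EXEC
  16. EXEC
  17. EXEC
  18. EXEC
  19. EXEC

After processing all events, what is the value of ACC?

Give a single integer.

Answer: -4

Derivation:
Event 1 (EXEC): [MAIN] PC=0: NOP
Event 2 (INT 1): INT 1 arrives: push (MAIN, PC=1), enter IRQ1 at PC=0 (depth now 1)
Event 3 (EXEC): [IRQ1] PC=0: INC 4 -> ACC=4
Event 4 (EXEC): [IRQ1] PC=1: DEC 1 -> ACC=3
Event 5 (EXEC): [IRQ1] PC=2: IRET -> resume MAIN at PC=1 (depth now 0)
Event 6 (EXEC): [MAIN] PC=1: NOP
Event 7 (EXEC): [MAIN] PC=2: NOP
Event 8 (EXEC): [MAIN] PC=3: NOP
Event 9 (INT 0): INT 0 arrives: push (MAIN, PC=4), enter IRQ0 at PC=0 (depth now 1)
Event 10 (EXEC): [IRQ0] PC=0: DEC 2 -> ACC=1
Event 11 (EXEC): [IRQ0] PC=1: IRET -> resume MAIN at PC=4 (depth now 0)
Event 12 (INT 0): INT 0 arrives: push (MAIN, PC=4), enter IRQ0 at PC=0 (depth now 1)
Event 13 (INT 0): INT 0 arrives: push (IRQ0, PC=0), enter IRQ0 at PC=0 (depth now 2)
Event 14 (EXEC): [IRQ0] PC=0: DEC 2 -> ACC=-1
Event 15 (EXEC): [IRQ0] PC=1: IRET -> resume IRQ0 at PC=0 (depth now 1)
Event 16 (EXEC): [IRQ0] PC=0: DEC 2 -> ACC=-3
Event 17 (EXEC): [IRQ0] PC=1: IRET -> resume MAIN at PC=4 (depth now 0)
Event 18 (EXEC): [MAIN] PC=4: DEC 1 -> ACC=-4
Event 19 (EXEC): [MAIN] PC=5: HALT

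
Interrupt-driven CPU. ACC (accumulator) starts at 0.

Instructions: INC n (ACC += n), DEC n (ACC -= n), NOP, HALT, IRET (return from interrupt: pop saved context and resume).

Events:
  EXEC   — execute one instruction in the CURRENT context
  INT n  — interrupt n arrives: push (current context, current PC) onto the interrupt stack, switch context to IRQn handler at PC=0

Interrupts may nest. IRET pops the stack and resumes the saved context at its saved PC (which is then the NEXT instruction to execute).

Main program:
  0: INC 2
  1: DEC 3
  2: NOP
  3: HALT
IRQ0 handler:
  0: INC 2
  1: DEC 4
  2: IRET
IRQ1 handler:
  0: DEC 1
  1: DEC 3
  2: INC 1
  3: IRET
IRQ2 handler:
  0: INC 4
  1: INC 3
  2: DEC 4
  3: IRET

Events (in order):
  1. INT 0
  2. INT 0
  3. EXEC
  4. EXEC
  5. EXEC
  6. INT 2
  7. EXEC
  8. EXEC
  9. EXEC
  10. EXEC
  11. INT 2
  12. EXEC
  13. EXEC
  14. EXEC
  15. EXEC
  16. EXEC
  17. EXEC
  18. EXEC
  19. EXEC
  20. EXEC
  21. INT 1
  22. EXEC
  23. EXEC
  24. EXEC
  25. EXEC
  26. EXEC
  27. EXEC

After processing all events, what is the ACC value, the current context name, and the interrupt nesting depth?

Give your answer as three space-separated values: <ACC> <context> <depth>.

Event 1 (INT 0): INT 0 arrives: push (MAIN, PC=0), enter IRQ0 at PC=0 (depth now 1)
Event 2 (INT 0): INT 0 arrives: push (IRQ0, PC=0), enter IRQ0 at PC=0 (depth now 2)
Event 3 (EXEC): [IRQ0] PC=0: INC 2 -> ACC=2
Event 4 (EXEC): [IRQ0] PC=1: DEC 4 -> ACC=-2
Event 5 (EXEC): [IRQ0] PC=2: IRET -> resume IRQ0 at PC=0 (depth now 1)
Event 6 (INT 2): INT 2 arrives: push (IRQ0, PC=0), enter IRQ2 at PC=0 (depth now 2)
Event 7 (EXEC): [IRQ2] PC=0: INC 4 -> ACC=2
Event 8 (EXEC): [IRQ2] PC=1: INC 3 -> ACC=5
Event 9 (EXEC): [IRQ2] PC=2: DEC 4 -> ACC=1
Event 10 (EXEC): [IRQ2] PC=3: IRET -> resume IRQ0 at PC=0 (depth now 1)
Event 11 (INT 2): INT 2 arrives: push (IRQ0, PC=0), enter IRQ2 at PC=0 (depth now 2)
Event 12 (EXEC): [IRQ2] PC=0: INC 4 -> ACC=5
Event 13 (EXEC): [IRQ2] PC=1: INC 3 -> ACC=8
Event 14 (EXEC): [IRQ2] PC=2: DEC 4 -> ACC=4
Event 15 (EXEC): [IRQ2] PC=3: IRET -> resume IRQ0 at PC=0 (depth now 1)
Event 16 (EXEC): [IRQ0] PC=0: INC 2 -> ACC=6
Event 17 (EXEC): [IRQ0] PC=1: DEC 4 -> ACC=2
Event 18 (EXEC): [IRQ0] PC=2: IRET -> resume MAIN at PC=0 (depth now 0)
Event 19 (EXEC): [MAIN] PC=0: INC 2 -> ACC=4
Event 20 (EXEC): [MAIN] PC=1: DEC 3 -> ACC=1
Event 21 (INT 1): INT 1 arrives: push (MAIN, PC=2), enter IRQ1 at PC=0 (depth now 1)
Event 22 (EXEC): [IRQ1] PC=0: DEC 1 -> ACC=0
Event 23 (EXEC): [IRQ1] PC=1: DEC 3 -> ACC=-3
Event 24 (EXEC): [IRQ1] PC=2: INC 1 -> ACC=-2
Event 25 (EXEC): [IRQ1] PC=3: IRET -> resume MAIN at PC=2 (depth now 0)
Event 26 (EXEC): [MAIN] PC=2: NOP
Event 27 (EXEC): [MAIN] PC=3: HALT

Answer: -2 MAIN 0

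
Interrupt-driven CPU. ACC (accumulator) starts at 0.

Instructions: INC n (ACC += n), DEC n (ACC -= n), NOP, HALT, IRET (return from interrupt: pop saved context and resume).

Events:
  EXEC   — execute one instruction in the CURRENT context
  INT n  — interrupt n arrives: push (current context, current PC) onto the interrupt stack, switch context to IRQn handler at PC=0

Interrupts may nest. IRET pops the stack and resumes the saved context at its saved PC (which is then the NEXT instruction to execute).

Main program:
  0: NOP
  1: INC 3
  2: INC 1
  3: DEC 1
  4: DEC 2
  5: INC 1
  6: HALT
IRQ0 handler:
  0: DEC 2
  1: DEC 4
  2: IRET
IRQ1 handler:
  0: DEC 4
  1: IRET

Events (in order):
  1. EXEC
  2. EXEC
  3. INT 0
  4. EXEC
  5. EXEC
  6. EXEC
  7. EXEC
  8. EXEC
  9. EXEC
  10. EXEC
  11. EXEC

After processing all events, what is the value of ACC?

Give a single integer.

Answer: -4

Derivation:
Event 1 (EXEC): [MAIN] PC=0: NOP
Event 2 (EXEC): [MAIN] PC=1: INC 3 -> ACC=3
Event 3 (INT 0): INT 0 arrives: push (MAIN, PC=2), enter IRQ0 at PC=0 (depth now 1)
Event 4 (EXEC): [IRQ0] PC=0: DEC 2 -> ACC=1
Event 5 (EXEC): [IRQ0] PC=1: DEC 4 -> ACC=-3
Event 6 (EXEC): [IRQ0] PC=2: IRET -> resume MAIN at PC=2 (depth now 0)
Event 7 (EXEC): [MAIN] PC=2: INC 1 -> ACC=-2
Event 8 (EXEC): [MAIN] PC=3: DEC 1 -> ACC=-3
Event 9 (EXEC): [MAIN] PC=4: DEC 2 -> ACC=-5
Event 10 (EXEC): [MAIN] PC=5: INC 1 -> ACC=-4
Event 11 (EXEC): [MAIN] PC=6: HALT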